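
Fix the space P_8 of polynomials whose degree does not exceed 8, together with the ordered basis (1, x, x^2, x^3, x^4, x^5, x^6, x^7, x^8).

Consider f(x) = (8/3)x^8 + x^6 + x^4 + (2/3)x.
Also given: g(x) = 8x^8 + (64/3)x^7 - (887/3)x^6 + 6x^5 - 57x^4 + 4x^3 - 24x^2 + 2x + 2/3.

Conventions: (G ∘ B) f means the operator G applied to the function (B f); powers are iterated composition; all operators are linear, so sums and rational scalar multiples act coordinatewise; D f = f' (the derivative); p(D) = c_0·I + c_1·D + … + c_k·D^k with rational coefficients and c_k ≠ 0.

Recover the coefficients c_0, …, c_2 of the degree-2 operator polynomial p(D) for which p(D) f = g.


p(D) = 3·I + D − 2·D^2, i.e. c_0 = 3, c_1 = 1, c_2 = -2

D^0 f = (8/3)x^8 + x^6 + x^4 + (2/3)x
D^1 f = (64/3)x^7 + 6x^5 + 4x^3 + 2/3
D^2 f = (448/3)x^6 + 30x^4 + 12x^2
matching coefficients of g against c_0 f + c_1 Df + … from the top degree down determines the c_i
solution: c_0 = 3, c_1 = 1, c_2 = -2


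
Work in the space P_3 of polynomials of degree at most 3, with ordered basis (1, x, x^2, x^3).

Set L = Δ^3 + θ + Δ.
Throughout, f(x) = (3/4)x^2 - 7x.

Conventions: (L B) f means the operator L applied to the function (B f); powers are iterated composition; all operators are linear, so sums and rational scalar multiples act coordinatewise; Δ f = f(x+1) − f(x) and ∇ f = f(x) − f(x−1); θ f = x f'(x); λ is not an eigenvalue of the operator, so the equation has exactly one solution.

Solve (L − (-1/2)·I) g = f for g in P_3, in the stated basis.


write g with unknown coordinates in the stated basis and equate coefficients in (L − (-1/2)·I) g = f
solving from the highest basis element down gives g = (3/10)x^2 - (76/15)x + 143/15
check: L g = (3/5)x^2 - (67/15)x - 143/30
so L g − (-1/2)·g = (3/4)x^2 - 7x = f ✓

g(x) = (3/10)x^2 - (76/15)x + 143/15


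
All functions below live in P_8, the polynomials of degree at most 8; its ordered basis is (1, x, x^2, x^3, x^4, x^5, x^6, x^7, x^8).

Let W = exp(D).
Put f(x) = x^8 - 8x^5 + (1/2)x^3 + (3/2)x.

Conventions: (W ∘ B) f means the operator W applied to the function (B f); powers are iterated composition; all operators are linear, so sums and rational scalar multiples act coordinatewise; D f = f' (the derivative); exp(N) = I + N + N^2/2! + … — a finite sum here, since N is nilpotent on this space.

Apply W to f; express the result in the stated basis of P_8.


the result is g(x) = x^8 + 8x^7 + 28x^6 + 48x^5 + 30x^4 - (47/2)x^3 - (101/2)x^2 - 29x - 5

order-1 term: 8x^7 - 40x^4 + (3/2)x^2 + 3/2
order-2 term: 28x^6 - 80x^3 + (3/2)x
order-3 term: 56x^5 - 80x^2 + 1/2
order-4 term: 70x^4 - 40x
order-5 term: 56x^3 - 8
order-6 term: 28x^2
order-7 term: 8x
order-8 term: 1
the series for exp(D) f terminates at order 8
exp(D) f = x^8 + 8x^7 + 28x^6 + 48x^5 + 30x^4 - (47/2)x^3 - (101/2)x^2 - 29x - 5


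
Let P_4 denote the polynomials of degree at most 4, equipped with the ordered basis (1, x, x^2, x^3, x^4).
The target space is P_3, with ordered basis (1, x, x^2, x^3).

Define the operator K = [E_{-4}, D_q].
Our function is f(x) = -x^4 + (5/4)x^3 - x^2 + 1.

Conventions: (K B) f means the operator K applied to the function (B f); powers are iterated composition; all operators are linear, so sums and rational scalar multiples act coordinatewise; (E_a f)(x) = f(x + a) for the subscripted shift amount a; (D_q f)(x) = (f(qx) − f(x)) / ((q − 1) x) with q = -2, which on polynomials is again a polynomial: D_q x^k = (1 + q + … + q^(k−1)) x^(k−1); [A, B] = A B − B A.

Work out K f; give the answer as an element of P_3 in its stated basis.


g(x) = -108x^2 + 99x - 588

D_q f = 5x^3 + (15/4)x^2 + x
E_{-4} D_q f = 5x^3 - (225/4)x^2 + 211x - 264
E_{-4} f = -x^4 + (69/4)x^3 - 112x^2 + 324x - 351
D_q E_{-4} f = 5x^3 + (207/4)x^2 + 112x + 324
[E_{-4}, D_q] f = -108x^2 + 99x - 588


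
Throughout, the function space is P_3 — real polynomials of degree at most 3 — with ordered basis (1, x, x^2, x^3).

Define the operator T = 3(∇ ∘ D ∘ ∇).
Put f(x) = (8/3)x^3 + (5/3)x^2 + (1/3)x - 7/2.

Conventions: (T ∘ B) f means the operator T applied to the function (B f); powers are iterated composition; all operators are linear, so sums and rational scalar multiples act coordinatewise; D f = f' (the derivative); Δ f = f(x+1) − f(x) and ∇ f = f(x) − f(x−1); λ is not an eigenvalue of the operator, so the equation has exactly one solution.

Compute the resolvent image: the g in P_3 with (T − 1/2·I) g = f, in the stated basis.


write g with unknown coordinates in the stated basis and equate coefficients in (T − 1/2·I) g = f
solving from the highest basis element down gives g = -(16/3)x^3 - (10/3)x^2 - (2/3)x - 185
check: T g = -96
so T g − 1/2·g = (8/3)x^3 + (5/3)x^2 + (1/3)x - 7/2 = f ✓

the result is g(x) = -(16/3)x^3 - (10/3)x^2 - (2/3)x - 185


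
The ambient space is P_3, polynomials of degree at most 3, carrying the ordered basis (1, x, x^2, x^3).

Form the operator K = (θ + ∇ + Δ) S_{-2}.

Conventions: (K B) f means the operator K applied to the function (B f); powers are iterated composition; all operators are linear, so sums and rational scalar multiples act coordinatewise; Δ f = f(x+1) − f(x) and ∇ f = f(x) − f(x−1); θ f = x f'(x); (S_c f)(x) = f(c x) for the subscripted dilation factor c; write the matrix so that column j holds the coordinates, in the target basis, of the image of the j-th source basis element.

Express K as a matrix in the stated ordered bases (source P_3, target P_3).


the matrix is [[0, -4, 0, -16]; [0, -2, 16, 0]; [0, 0, 8, -48]; [0, 0, 0, -24]] (rows listed top to bottom)

image of 1: 0
image of x: -2x - 4
image of x^2: 8x^2 + 16x
image of x^3: -24x^3 - 48x^2 - 16
each image's coordinates form column j of the matrix


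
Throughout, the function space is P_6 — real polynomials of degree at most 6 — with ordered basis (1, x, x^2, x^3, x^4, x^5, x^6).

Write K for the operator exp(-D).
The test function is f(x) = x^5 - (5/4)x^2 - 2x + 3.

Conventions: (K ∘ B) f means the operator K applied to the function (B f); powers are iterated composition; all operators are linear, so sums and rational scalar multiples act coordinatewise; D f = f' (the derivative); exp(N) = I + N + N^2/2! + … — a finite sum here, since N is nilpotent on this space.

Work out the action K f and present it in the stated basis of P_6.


the image equals g(x) = x^5 - 5x^4 + 10x^3 - (45/4)x^2 + (11/2)x + 11/4

order-1 term: -5x^4 + (5/2)x + 2
order-2 term: 10x^3 - 5/4
order-3 term: -10x^2
order-4 term: 5x
order-5 term: -1
the series for exp(-D) f terminates at order 5
exp(-D) f = x^5 - 5x^4 + 10x^3 - (45/4)x^2 + (11/2)x + 11/4


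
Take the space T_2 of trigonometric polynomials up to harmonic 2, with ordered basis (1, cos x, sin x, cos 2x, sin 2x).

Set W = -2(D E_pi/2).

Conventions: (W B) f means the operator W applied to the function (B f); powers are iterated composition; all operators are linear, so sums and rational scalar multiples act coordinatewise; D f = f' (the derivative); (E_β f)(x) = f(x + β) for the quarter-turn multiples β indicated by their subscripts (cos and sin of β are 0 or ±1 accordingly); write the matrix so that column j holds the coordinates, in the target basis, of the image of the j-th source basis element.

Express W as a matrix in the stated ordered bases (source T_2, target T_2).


the matrix is [[0, 0, 0, 0, 0]; [0, 2, 0, 0, 0]; [0, 0, 2, 0, 0]; [0, 0, 0, 0, 4]; [0, 0, 0, -4, 0]] (rows listed top to bottom)

image of 1: 0
image of cos x: 2cos x
image of sin x: 2sin x
image of cos 2x: -4sin 2x
image of sin 2x: 4cos 2x
each image's coordinates form column j of the matrix


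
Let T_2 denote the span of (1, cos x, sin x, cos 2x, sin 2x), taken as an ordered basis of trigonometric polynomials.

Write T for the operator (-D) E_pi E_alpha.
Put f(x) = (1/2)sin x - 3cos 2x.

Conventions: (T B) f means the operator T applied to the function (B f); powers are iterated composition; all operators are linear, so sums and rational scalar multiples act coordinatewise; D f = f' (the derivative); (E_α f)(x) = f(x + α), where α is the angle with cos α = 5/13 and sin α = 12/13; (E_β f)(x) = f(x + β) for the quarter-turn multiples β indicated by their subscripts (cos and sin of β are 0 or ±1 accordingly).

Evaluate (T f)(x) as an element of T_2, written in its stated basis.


the image equals g(x) = (5/26)cos x - (6/13)sin x - (720/169)cos 2x + (714/169)sin 2x

E_alpha f = (6/13)cos x + (5/26)sin x + (357/169)cos 2x + (360/169)sin 2x
E_pi E_alpha f = -(6/13)cos x - (5/26)sin x + (357/169)cos 2x + (360/169)sin 2x
D E_pi E_alpha f = -(5/26)cos x + (6/13)sin x + (720/169)cos 2x - (714/169)sin 2x
(-D) E_pi E_alpha f = (5/26)cos x - (6/13)sin x - (720/169)cos 2x + (714/169)sin 2x


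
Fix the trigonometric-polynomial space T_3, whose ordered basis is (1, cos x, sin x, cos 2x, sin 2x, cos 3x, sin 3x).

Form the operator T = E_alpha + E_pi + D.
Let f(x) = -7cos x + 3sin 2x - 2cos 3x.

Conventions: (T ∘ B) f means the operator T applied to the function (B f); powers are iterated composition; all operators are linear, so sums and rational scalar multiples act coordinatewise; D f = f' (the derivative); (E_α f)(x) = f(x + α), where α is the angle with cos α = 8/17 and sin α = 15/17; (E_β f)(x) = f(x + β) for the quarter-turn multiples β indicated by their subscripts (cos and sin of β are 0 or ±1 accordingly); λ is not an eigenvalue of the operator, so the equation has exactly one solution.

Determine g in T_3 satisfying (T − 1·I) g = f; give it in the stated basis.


the image equals g(x) = (91/50)cos x - (56/25)sin x - (2454/2405)cos 2x - (483/2405)sin 2x + (7357/21341)cos 3x - (7122/21341)sin 3x

write g with unknown coordinates in the stated basis and equate coefficients in (T − 1·I) g = f
solving from the highest basis element down gives g = (91/50)cos x - (56/25)sin x - (2454/2405)cos 2x - (483/2405)sin 2x + (7357/21341)cos 3x - (7122/21341)sin 3x
check: T g = -(259/50)cos x - (56/25)sin x - (2454/2405)cos 2x + (6732/2405)sin 2x - (35325/21341)cos 3x - (7122/21341)sin 3x
so T g − 1·g = -7cos x + 3sin 2x - 2cos 3x = f ✓


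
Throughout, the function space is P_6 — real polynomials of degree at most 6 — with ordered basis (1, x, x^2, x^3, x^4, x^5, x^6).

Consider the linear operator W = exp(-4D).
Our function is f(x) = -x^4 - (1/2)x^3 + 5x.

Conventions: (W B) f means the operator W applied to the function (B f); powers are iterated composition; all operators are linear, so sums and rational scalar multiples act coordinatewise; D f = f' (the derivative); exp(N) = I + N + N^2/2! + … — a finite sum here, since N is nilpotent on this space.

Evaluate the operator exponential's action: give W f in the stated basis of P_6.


order-1 term: 16x^3 + 6x^2 - 20
order-2 term: -96x^2 - 24x
order-3 term: 256x + 32
order-4 term: -256
the series for exp(-4D) f terminates at order 4
exp(-4D) f = -x^4 + (31/2)x^3 - 90x^2 + 237x - 244

the result is g(x) = -x^4 + (31/2)x^3 - 90x^2 + 237x - 244


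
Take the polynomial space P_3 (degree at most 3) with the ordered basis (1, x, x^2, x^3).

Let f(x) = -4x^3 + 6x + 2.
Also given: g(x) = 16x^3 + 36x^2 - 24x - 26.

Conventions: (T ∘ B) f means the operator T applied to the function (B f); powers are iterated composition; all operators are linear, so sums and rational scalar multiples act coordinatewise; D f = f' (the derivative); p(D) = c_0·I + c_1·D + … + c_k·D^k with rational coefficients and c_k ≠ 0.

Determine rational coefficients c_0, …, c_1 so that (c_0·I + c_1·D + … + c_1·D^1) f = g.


c_0 = -4, c_1 = -3

D^0 f = -4x^3 + 6x + 2
D^1 f = -12x^2 + 6
matching coefficients of g against c_0 f + c_1 Df + … from the top degree down determines the c_i
solution: c_0 = -4, c_1 = -3


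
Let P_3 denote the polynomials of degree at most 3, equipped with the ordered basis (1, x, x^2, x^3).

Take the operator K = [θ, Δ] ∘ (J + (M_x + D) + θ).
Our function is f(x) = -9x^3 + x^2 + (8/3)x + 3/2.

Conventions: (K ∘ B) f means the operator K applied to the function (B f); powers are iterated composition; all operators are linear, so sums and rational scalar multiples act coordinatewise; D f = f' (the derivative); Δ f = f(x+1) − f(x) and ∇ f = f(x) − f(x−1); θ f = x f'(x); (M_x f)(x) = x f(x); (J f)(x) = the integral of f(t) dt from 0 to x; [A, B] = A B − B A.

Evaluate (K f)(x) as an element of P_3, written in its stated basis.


the result is g(x) = 45x^3 + 212x^2 + 331x + 469/3

J f = -(9/4)x^4 + (1/3)x^3 + (4/3)x^2 + (3/2)x
M_x f = -9x^4 + x^3 + (8/3)x^2 + (3/2)x
D f = -27x^2 + 2x + 8/3
(M_x + D) f = -9x^4 + x^3 - (73/3)x^2 + (7/2)x + 8/3
θ f = -27x^3 + 2x^2 + (8/3)x
(J + (M_x + D) + θ) f = -(45/4)x^4 - (77/3)x^3 - 21x^2 + (23/3)x + 8/3
Δ (J + (M_x + D) + θ) f = -45x^3 - (289/2)x^2 - 164x - 201/4
θ Δ (J + (M_x + D) + θ) f = -135x^3 - 289x^2 - 164x
θ (J + (M_x + D) + θ) f = -45x^4 - 77x^3 - 42x^2 + (23/3)x
Δ θ (J + (M_x + D) + θ) f = -180x^3 - 501x^2 - 495x - 469/3
[θ, Δ] (J + (M_x + D) + θ) f = 45x^3 + 212x^2 + 331x + 469/3


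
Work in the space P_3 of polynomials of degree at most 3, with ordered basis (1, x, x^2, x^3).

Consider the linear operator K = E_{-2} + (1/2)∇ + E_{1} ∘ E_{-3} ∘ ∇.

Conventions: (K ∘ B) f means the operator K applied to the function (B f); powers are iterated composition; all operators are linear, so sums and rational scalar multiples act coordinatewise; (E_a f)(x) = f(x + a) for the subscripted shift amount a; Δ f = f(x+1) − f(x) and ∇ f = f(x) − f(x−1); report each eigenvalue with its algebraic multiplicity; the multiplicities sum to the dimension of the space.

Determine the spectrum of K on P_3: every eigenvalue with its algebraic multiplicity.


λ = 1 (multiplicity 4)

image of 1: 1
image of x: x - 1/2
image of x^2: x^2 - x - 3/2
image of x^3: x^3 - (3/2)x^2 - (9/2)x + 23/2
the matrix is upper triangular; its diagonal is (1, 1, 1, 1)
for a triangular matrix the eigenvalues are the diagonal entries, with algebraic multiplicity their repetition count


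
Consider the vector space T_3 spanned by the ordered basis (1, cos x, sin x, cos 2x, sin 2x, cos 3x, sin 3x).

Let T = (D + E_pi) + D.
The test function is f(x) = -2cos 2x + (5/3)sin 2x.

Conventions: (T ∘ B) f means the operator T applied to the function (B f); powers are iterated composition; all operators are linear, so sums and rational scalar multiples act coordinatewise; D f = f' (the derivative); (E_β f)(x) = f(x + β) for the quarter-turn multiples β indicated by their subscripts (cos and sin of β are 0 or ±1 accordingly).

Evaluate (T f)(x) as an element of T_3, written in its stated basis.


the image equals g(x) = (14/3)cos 2x + (29/3)sin 2x

D f = (10/3)cos 2x + 4sin 2x
E_pi f = -2cos 2x + (5/3)sin 2x
(D + E_pi) f = (4/3)cos 2x + (17/3)sin 2x
D f = (10/3)cos 2x + 4sin 2x
((D + E_pi) + D) f = (14/3)cos 2x + (29/3)sin 2x


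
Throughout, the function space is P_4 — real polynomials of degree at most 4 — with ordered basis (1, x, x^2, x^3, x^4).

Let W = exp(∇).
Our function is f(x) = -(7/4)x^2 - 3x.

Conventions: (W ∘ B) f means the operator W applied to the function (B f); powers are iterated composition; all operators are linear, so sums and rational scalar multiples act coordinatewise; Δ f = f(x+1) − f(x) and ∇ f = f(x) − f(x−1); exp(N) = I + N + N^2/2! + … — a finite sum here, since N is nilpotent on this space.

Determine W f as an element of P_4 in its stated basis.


order-1 term: -(7/2)x - 5/4
order-2 term: -7/4
the series for exp(∇) f terminates at order 2
exp(∇) f = -(7/4)x^2 - (13/2)x - 3

the result is g(x) = -(7/4)x^2 - (13/2)x - 3


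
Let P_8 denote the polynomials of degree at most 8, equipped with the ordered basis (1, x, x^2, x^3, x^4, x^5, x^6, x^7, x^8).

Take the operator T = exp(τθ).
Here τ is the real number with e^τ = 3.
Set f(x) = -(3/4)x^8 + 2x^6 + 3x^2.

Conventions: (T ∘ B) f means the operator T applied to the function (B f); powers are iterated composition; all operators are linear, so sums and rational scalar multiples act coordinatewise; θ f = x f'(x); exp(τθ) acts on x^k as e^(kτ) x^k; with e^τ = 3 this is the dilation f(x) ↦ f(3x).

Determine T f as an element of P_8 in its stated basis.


the result is g(x) = -(19683/4)x^8 + 1458x^6 + 27x^2

exp(τθ) x^k = e^(kτ) x^k; with e^τ = 3 this sends x^k to 3^k x^k
x^2 ↦ 9 x^2
x^6 ↦ 729 x^6
x^8 ↦ 6561 x^8
applying this coordinatewise to f: exp(τθ) f = -(19683/4)x^8 + 1458x^6 + 27x^2


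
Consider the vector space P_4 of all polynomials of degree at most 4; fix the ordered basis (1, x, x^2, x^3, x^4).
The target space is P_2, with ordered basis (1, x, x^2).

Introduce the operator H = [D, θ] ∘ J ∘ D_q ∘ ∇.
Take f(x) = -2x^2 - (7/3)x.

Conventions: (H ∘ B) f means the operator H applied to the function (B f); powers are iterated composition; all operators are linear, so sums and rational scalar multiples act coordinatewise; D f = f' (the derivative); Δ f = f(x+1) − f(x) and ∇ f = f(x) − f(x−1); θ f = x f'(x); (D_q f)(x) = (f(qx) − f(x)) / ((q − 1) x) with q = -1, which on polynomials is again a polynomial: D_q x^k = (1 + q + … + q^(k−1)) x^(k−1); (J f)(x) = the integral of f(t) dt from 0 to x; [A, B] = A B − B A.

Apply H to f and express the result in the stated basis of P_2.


∇ f = -4x - 1/3
D_q ∇ f = -4
J (D_q ∘ ∇) f = -4x
θ J (D_q ∘ ∇) f = -4x
D θ J (D_q ∘ ∇) f = -4
D J (D_q ∘ ∇) f = -4
θ D J (D_q ∘ ∇) f = 0
[D, θ] J (D_q ∘ ∇) f = -4

the image equals g(x) = -4


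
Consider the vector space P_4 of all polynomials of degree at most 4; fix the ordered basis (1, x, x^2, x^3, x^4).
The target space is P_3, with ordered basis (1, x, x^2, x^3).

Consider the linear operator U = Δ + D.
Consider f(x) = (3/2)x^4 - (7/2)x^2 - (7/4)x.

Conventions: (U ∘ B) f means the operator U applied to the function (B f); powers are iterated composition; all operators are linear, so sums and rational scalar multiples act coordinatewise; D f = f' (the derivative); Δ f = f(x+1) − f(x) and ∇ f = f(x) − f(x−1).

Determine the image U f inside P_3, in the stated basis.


g(x) = 12x^3 + 9x^2 - 8x - 11/2

Δ f = 6x^3 + 9x^2 - x - 15/4
D f = 6x^3 - 7x - 7/4
(Δ + D) f = 12x^3 + 9x^2 - 8x - 11/2


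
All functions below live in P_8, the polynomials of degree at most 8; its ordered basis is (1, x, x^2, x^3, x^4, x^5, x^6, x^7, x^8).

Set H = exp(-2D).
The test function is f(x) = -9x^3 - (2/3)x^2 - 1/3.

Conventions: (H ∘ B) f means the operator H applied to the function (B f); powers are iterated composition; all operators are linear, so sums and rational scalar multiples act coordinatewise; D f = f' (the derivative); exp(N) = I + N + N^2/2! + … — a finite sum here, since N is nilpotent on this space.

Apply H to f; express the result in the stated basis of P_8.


order-1 term: 54x^2 + (8/3)x
order-2 term: -108x - 8/3
order-3 term: 72
the series for exp(-2D) f terminates at order 3
exp(-2D) f = -9x^3 + (160/3)x^2 - (316/3)x + 69

g(x) = -9x^3 + (160/3)x^2 - (316/3)x + 69


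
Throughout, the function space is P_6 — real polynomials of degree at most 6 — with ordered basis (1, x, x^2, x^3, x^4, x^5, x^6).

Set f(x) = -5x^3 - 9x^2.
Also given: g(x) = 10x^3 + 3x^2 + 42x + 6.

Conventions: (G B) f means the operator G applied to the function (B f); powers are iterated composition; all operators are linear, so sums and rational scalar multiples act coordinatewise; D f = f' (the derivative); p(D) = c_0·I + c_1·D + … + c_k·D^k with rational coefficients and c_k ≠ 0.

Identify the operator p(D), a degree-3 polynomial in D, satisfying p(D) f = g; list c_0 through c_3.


D^0 f = -5x^3 - 9x^2
D^1 f = -15x^2 - 18x
D^2 f = -30x - 18
D^3 f = -30
matching coefficients of g against c_0 f + c_1 Df + … from the top degree down determines the c_i
solution: c_0 = -2, c_1 = 1, c_2 = -2, c_3 = 1

p(D) = -2·I + D − 2·D^2 + D^3, i.e. c_0 = -2, c_1 = 1, c_2 = -2, c_3 = 1


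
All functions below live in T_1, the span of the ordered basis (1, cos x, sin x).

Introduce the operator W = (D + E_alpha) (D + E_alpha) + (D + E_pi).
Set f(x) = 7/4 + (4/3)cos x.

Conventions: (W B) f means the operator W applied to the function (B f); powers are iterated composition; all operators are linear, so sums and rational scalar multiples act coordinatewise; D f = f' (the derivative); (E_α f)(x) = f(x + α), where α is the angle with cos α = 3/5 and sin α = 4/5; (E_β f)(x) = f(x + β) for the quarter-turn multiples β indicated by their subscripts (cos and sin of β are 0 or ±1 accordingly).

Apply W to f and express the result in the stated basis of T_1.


g(x) = 7/2 - (388/75)cos x - (316/75)sin x

D f = -(4/3)sin x
E_alpha f = 7/4 + (4/5)cos x - (16/15)sin x
(D + E_alpha) f = 7/4 + (4/5)cos x - (12/5)sin x
D (D + E_alpha) f = -(12/5)cos x - (4/5)sin x
E_alpha (D + E_alpha) f = 7/4 - (36/25)cos x - (52/25)sin x
(D + E_alpha) (D + E_alpha) f = 7/4 - (96/25)cos x - (72/25)sin x
D f = -(4/3)sin x
E_pi f = 7/4 - (4/3)cos x
(D + E_pi) f = 7/4 - (4/3)cos x - (4/3)sin x
((D + E_alpha) (D + E_alpha) + (D + E_pi)) f = 7/2 - (388/75)cos x - (316/75)sin x


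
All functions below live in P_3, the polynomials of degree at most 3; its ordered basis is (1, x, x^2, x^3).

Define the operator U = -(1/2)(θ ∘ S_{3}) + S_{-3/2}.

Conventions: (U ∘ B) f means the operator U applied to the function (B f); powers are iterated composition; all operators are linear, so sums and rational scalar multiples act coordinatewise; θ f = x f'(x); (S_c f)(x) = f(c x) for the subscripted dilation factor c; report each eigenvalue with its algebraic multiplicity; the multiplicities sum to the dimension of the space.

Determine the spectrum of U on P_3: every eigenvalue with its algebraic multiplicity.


λ = -351/8 (multiplicity 1), λ = -27/4 (multiplicity 1), λ = -3 (multiplicity 1), λ = 1 (multiplicity 1)

image of 1: 1
image of x: -3x
image of x^2: -(27/4)x^2
image of x^3: -(351/8)x^3
the matrix is upper triangular; its diagonal is (1, -3, -27/4, -351/8)
for a triangular matrix the eigenvalues are the diagonal entries, with algebraic multiplicity their repetition count


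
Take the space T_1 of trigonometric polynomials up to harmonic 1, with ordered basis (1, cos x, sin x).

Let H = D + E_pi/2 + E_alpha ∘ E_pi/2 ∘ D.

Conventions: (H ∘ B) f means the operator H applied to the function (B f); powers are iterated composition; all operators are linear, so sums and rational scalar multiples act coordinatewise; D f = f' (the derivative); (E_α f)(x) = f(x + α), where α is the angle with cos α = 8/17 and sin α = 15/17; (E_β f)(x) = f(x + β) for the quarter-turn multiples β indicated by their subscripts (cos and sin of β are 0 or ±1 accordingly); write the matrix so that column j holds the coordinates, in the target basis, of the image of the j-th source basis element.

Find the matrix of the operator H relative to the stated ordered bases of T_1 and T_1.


the matrix is [[1, 0, 0]; [0, -8/17, 19/17]; [0, -19/17, -8/17]] (rows listed top to bottom)

image of 1: 1
image of cos x: -(8/17)cos x - (19/17)sin x
image of sin x: (19/17)cos x - (8/17)sin x
each image's coordinates form column j of the matrix


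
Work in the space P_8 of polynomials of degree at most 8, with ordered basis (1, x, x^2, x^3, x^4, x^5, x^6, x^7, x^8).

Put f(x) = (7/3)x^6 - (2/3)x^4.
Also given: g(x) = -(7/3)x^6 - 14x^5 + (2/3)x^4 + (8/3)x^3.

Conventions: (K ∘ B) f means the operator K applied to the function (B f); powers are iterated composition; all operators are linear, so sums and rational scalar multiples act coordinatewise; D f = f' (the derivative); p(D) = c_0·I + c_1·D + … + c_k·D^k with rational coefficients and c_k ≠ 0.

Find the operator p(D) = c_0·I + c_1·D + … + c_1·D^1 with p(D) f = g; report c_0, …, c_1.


p(D) = -I − D, i.e. c_0 = -1, c_1 = -1

D^0 f = (7/3)x^6 - (2/3)x^4
D^1 f = 14x^5 - (8/3)x^3
matching coefficients of g against c_0 f + c_1 Df + … from the top degree down determines the c_i
solution: c_0 = -1, c_1 = -1


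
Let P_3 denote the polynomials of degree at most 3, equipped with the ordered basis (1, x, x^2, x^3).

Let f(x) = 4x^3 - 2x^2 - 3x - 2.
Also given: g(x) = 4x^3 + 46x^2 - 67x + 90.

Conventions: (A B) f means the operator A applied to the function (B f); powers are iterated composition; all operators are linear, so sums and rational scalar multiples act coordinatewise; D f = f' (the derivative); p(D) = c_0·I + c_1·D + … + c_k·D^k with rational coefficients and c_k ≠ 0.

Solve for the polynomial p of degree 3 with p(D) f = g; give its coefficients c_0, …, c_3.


p(D) = I + 4·D − 2·D^2 + 4·D^3, i.e. c_0 = 1, c_1 = 4, c_2 = -2, c_3 = 4

D^0 f = 4x^3 - 2x^2 - 3x - 2
D^1 f = 12x^2 - 4x - 3
D^2 f = 24x - 4
D^3 f = 24
matching coefficients of g against c_0 f + c_1 Df + … from the top degree down determines the c_i
solution: c_0 = 1, c_1 = 4, c_2 = -2, c_3 = 4


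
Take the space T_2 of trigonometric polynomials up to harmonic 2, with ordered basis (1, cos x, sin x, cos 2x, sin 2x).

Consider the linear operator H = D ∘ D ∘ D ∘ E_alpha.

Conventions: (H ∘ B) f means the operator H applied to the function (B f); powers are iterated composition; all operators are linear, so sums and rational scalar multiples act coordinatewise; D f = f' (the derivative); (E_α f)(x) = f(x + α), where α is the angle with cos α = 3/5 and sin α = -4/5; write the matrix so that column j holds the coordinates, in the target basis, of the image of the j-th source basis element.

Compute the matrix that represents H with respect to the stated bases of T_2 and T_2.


the matrix is [[0, 0, 0, 0, 0]; [0, -4/5, -3/5, 0, 0]; [0, 3/5, -4/5, 0, 0]; [0, 0, 0, -192/25, 56/25]; [0, 0, 0, -56/25, -192/25]] (rows listed top to bottom)

image of 1: 0
image of cos x: -(4/5)cos x + (3/5)sin x
image of sin x: -(3/5)cos x - (4/5)sin x
image of cos 2x: -(192/25)cos 2x - (56/25)sin 2x
image of sin 2x: (56/25)cos 2x - (192/25)sin 2x
each image's coordinates form column j of the matrix


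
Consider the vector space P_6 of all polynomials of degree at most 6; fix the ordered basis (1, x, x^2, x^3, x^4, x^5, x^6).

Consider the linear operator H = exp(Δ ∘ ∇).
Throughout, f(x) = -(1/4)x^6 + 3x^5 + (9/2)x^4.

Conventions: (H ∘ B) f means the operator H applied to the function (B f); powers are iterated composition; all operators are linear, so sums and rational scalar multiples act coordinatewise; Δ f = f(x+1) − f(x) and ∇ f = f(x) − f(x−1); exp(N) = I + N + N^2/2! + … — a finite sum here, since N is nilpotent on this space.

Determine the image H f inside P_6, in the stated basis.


order-1 term: -(15/2)x^4 + 60x^3 + (93/2)x^2 + 30x + 17/2
order-2 term: -45x^2 + 180x + 39
order-3 term: -30
the series for exp(Δ ∘ ∇) f terminates at order 3
exp(Δ ∘ ∇) f = -(1/4)x^6 + 3x^5 - 3x^4 + 60x^3 + (3/2)x^2 + 210x + 35/2

the image equals g(x) = -(1/4)x^6 + 3x^5 - 3x^4 + 60x^3 + (3/2)x^2 + 210x + 35/2


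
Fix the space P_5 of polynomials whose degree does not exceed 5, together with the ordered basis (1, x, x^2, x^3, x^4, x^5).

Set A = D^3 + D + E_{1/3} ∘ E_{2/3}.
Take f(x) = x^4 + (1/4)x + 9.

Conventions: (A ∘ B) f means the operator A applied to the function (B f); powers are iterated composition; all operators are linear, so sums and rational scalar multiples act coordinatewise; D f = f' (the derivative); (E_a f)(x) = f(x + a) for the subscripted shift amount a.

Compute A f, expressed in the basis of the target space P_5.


the result is g(x) = x^4 + 8x^3 + 6x^2 + (113/4)x + 21/2

D f = 4x^3 + 1/4
D D f = 12x^2
D D D f = 24x
D f = 4x^3 + 1/4
E_{2/3} f = x^4 + (8/3)x^3 + (8/3)x^2 + (155/108)x + 1517/162
E_{1/3} E_{2/3} f = x^4 + 4x^3 + 6x^2 + (17/4)x + 41/4
(D^3 + D + E_{1/3} ∘ E_{2/3}) f = x^4 + 8x^3 + 6x^2 + (113/4)x + 21/2


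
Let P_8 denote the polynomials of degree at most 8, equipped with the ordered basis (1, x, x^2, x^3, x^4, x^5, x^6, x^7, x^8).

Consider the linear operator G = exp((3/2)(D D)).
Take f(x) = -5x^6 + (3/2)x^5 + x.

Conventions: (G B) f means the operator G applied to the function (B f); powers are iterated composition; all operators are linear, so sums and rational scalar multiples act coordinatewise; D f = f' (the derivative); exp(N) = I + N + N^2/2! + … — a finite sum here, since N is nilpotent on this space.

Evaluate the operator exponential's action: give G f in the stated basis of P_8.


g(x) = -5x^6 + (3/2)x^5 - 225x^4 + 45x^3 - 2025x^2 + (407/2)x - 2025

order-1 term: -225x^4 + 45x^3
order-2 term: -2025x^2 + (405/2)x
order-3 term: -2025
the series for exp((3/2)(D D)) f terminates at order 3
exp((3/2)(D D)) f = -5x^6 + (3/2)x^5 - 225x^4 + 45x^3 - 2025x^2 + (407/2)x - 2025


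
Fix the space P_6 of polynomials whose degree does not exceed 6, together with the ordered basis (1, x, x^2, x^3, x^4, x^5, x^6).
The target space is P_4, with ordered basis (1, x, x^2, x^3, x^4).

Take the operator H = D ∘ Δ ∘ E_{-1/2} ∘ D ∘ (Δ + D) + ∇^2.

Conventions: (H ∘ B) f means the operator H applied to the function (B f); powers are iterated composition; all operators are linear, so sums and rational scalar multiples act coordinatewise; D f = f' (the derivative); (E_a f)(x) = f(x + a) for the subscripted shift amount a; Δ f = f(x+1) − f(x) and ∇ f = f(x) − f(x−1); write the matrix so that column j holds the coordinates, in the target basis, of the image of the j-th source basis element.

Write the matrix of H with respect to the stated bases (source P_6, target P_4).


the matrix is [[0, 0, 2, -6, 62, 30, 242]; [0, 0, 0, 6, -24, 310, 180]; [0, 0, 0, 0, 12, -60, 930]; [0, 0, 0, 0, 0, 20, -120]; [0, 0, 0, 0, 0, 0, 30]] (rows listed top to bottom)

image of 1: 0
image of x: 0
image of x^2: 2
image of x^3: 6x - 6
image of x^4: 12x^2 - 24x + 62
image of x^5: 20x^3 - 60x^2 + 310x + 30
image of x^6: 30x^4 - 120x^3 + 930x^2 + 180x + 242
each image's coordinates form column j of the matrix


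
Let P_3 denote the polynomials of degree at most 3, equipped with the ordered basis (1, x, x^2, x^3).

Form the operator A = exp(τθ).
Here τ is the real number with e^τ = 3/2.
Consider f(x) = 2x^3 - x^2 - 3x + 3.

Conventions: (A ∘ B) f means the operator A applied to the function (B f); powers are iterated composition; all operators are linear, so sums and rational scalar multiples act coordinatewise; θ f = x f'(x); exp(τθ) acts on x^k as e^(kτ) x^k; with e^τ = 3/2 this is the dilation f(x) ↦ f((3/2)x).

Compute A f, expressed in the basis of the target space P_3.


exp(τθ) x^k = e^(kτ) x^k; with e^τ = 3/2 this sends x^k to (3/2)^k x^k
x ↦ 3/2 x
x^2 ↦ 9/4 x^2
x^3 ↦ 27/8 x^3
applying this coordinatewise to f: exp(τθ) f = (27/4)x^3 - (9/4)x^2 - (9/2)x + 3

the image equals g(x) = (27/4)x^3 - (9/4)x^2 - (9/2)x + 3


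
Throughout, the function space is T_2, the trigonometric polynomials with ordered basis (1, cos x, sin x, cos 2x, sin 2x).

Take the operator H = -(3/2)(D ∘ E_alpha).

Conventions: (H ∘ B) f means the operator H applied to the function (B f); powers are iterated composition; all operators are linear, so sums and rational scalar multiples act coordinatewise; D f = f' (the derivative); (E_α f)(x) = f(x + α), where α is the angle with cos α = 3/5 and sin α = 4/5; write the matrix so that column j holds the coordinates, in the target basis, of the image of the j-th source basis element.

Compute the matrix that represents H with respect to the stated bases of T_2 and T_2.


image of 1: 0
image of cos x: (6/5)cos x + (9/10)sin x
image of sin x: -(9/10)cos x + (6/5)sin x
image of cos 2x: (72/25)cos 2x - (21/25)sin 2x
image of sin 2x: (21/25)cos 2x + (72/25)sin 2x
each image's coordinates form column j of the matrix

the matrix is [[0, 0, 0, 0, 0]; [0, 6/5, -9/10, 0, 0]; [0, 9/10, 6/5, 0, 0]; [0, 0, 0, 72/25, 21/25]; [0, 0, 0, -21/25, 72/25]] (rows listed top to bottom)


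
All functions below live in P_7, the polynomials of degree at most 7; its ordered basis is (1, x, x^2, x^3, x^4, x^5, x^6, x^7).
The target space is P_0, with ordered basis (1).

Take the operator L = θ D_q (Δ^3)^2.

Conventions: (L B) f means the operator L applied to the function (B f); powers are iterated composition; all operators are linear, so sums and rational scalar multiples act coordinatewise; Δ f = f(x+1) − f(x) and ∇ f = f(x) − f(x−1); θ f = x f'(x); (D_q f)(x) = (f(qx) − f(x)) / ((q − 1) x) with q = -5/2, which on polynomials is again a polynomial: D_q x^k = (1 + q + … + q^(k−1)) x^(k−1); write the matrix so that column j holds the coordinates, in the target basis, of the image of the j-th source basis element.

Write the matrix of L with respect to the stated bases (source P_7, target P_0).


image of 1: 0
image of x: 0
image of x^2: 0
image of x^3: 0
image of x^4: 0
image of x^5: 0
image of x^6: 0
image of x^7: 0
each image's coordinates form column j of the matrix

the matrix is [[0, 0, 0, 0, 0, 0, 0, 0]] (rows listed top to bottom)


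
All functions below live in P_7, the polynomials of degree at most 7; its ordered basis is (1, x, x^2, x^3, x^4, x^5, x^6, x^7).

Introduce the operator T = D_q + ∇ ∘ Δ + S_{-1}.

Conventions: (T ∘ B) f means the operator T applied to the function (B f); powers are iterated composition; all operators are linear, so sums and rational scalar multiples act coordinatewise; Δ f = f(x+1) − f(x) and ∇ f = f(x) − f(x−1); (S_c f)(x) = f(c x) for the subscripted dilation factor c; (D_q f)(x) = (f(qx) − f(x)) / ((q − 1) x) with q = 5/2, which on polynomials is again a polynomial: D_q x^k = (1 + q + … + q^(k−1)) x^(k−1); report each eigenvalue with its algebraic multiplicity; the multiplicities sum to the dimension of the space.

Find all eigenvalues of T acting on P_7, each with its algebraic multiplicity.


λ = -1 (multiplicity 4), λ = 1 (multiplicity 4)

image of 1: 1
image of x: -x + 1
image of x^2: x^2 + (7/2)x + 2
image of x^3: -x^3 + (39/4)x^2 + 6x
image of x^4: x^4 + (203/8)x^3 + 12x^2 + 2
image of x^5: -x^5 + (1031/16)x^4 + 20x^3 + 10x
image of x^6: x^6 + (5187/32)x^5 + 30x^4 + 30x^2 + 2
image of x^7: -x^7 + (25999/64)x^6 + 42x^5 + 70x^3 + 14x
the matrix is upper triangular; its diagonal is (1, -1, 1, -1, 1, -1, 1, -1)
for a triangular matrix the eigenvalues are the diagonal entries, with algebraic multiplicity their repetition count


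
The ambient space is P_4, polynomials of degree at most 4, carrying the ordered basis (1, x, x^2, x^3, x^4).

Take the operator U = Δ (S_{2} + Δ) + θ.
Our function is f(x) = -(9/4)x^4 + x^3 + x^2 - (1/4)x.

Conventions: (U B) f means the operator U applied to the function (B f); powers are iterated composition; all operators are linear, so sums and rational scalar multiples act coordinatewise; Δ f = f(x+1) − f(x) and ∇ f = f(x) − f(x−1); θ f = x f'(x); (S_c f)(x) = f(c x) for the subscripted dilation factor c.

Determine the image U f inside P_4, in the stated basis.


the result is g(x) = -9x^4 - 141x^3 - 217x^2 - (641/4)x - 48

S_{2} f = -36x^4 + 8x^3 + 4x^2 - (1/2)x
Δ f = -9x^3 - (21/2)x^2 - 4x - 1/2
(S_{2} + Δ) f = -36x^4 - x^3 - (13/2)x^2 - (9/2)x - 1/2
Δ (S_{2} + Δ) f = -144x^3 - 219x^2 - 160x - 48
θ f = -9x^4 + 3x^3 + 2x^2 - (1/4)x
(Δ (S_{2} + Δ) + θ) f = -9x^4 - 141x^3 - 217x^2 - (641/4)x - 48


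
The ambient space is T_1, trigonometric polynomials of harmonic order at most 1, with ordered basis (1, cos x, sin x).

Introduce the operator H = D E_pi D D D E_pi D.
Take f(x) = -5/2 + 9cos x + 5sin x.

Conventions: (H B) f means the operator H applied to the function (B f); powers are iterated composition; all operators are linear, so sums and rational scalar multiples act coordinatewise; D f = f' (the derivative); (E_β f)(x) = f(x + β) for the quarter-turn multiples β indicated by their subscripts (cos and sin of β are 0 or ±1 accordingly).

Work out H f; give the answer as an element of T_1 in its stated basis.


D f = 5cos x - 9sin x
E_pi D f = -5cos x + 9sin x
D E_pi D f = 9cos x + 5sin x
D D E_pi D f = 5cos x - 9sin x
D (D D) E_pi D f = -9cos x - 5sin x
E_pi D (D D) E_pi D f = 9cos x + 5sin x
D E_pi D (D D) E_pi D f = 5cos x - 9sin x

g(x) = 5cos x - 9sin x


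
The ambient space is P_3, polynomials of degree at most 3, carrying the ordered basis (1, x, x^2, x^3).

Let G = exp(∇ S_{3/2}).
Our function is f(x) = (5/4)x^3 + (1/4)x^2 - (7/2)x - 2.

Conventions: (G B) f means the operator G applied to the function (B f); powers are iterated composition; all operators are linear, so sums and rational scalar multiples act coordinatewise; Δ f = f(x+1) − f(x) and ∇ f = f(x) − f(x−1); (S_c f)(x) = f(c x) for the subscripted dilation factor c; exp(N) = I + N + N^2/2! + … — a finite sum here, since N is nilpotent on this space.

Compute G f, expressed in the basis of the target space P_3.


the result is g(x) = (5/4)x^3 + (413/32)x^2 + (1721/128)x - 1567/128

order-1 term: (405/32)x^2 - (369/32)x - 51/32
order-2 term: (3645/128)x - 5859/256
order-3 term: 3645/256
the series for exp(∇ S_{3/2}) f terminates at order 3
exp(∇ S_{3/2}) f = (5/4)x^3 + (413/32)x^2 + (1721/128)x - 1567/128


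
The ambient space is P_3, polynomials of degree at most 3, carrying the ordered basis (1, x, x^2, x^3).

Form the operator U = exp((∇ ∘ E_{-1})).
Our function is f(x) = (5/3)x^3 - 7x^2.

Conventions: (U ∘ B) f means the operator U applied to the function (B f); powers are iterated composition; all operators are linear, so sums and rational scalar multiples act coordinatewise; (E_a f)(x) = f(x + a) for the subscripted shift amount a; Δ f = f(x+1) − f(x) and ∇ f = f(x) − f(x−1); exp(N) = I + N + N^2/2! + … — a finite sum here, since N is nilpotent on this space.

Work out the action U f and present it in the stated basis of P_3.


order-1 term: 5x^2 - 29x + 98/3
order-2 term: 5x - 22
order-3 term: 5/3
the series for exp((∇ ∘ E_{-1})) f terminates at order 3
exp((∇ ∘ E_{-1})) f = (5/3)x^3 - 2x^2 - 24x + 37/3

the result is g(x) = (5/3)x^3 - 2x^2 - 24x + 37/3


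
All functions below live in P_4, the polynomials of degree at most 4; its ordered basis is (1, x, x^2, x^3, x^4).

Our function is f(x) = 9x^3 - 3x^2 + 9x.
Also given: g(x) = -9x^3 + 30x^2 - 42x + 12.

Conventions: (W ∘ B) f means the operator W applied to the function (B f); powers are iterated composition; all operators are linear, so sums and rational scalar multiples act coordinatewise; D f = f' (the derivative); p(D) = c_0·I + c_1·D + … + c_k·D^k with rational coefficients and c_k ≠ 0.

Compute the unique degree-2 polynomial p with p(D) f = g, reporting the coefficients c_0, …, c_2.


D^0 f = 9x^3 - 3x^2 + 9x
D^1 f = 27x^2 - 6x + 9
D^2 f = 54x - 6
matching coefficients of g against c_0 f + c_1 Df + … from the top degree down determines the c_i
solution: c_0 = -1, c_1 = 1, c_2 = -1/2

c_0 = -1, c_1 = 1, c_2 = -1/2


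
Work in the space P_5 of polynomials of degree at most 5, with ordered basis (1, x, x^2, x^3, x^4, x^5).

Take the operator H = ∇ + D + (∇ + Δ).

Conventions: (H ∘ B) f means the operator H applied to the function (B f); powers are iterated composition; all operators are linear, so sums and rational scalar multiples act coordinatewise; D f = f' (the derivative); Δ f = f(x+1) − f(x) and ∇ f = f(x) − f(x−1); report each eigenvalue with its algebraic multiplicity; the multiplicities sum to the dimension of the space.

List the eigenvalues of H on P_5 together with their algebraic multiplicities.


image of 1: 0
image of x: 4
image of x^2: 8x - 1
image of x^3: 12x^2 - 3x + 3
image of x^4: 16x^3 - 6x^2 + 12x - 1
image of x^5: 20x^4 - 10x^3 + 30x^2 - 5x + 3
the matrix is upper triangular; its diagonal is (0, 0, 0, 0, 0, 0)
for a triangular matrix the eigenvalues are the diagonal entries, with algebraic multiplicity their repetition count

λ = 0 (multiplicity 6)


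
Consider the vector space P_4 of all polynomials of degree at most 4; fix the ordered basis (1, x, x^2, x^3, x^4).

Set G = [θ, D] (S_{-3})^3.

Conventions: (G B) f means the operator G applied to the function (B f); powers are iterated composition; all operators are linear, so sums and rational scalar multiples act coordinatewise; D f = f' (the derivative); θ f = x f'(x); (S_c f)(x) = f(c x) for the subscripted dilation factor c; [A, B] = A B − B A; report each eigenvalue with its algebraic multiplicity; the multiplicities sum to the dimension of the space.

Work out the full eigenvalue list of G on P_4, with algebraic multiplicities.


λ = 0 (multiplicity 5)

image of 1: 0
image of x: 27
image of x^2: -1458x
image of x^3: 59049x^2
image of x^4: -2125764x^3
the matrix is upper triangular; its diagonal is (0, 0, 0, 0, 0)
for a triangular matrix the eigenvalues are the diagonal entries, with algebraic multiplicity their repetition count
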